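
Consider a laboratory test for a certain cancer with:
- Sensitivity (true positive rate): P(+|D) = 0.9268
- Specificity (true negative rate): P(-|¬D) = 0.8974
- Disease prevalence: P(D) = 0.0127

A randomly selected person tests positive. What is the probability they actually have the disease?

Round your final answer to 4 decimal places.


Let D = has disease, + = positive test

Given:
- P(D) = 0.0127 (prevalence)
- P(+|D) = 0.9268 (sensitivity)
- P(-|¬D) = 0.8974 (specificity)
- P(+|¬D) = 0.1026 (false positive rate = 1 - specificity)

Step 1: Find P(+)
P(+) = P(+|D)P(D) + P(+|¬D)P(¬D)
     = 0.9268 × 0.0127 + 0.1026 × 0.9873
     = 0.01177036 + 0.10129698
     = 0.11306734

Step 2: Apply Bayes' theorem for P(D|+)
P(D|+) = P(+|D)P(D) / P(+)
       = 0.01177036 / 0.11306734
       = 0.1041


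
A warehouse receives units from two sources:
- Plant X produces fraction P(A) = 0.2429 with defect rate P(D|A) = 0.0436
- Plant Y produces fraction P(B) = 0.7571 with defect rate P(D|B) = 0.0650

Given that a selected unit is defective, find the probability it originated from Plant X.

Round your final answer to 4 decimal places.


Let A = from Plant X, D = defective

Given:
- P(A) = 0.2429, P(B) = 0.7571
- P(D|A) = 0.0436, P(D|B) = 0.0650

Step 1: Find P(D)
P(D) = P(D|A)P(A) + P(D|B)P(B)
     = 0.0436 × 0.2429 + 0.0650 × 0.7571
     = 0.01059044 + 0.04921150
     = 0.05980194

Step 2: Apply Bayes' theorem
P(A|D) = P(D|A)P(A) / P(D)
       = 0.01059044 / 0.05980194
       = 0.1771


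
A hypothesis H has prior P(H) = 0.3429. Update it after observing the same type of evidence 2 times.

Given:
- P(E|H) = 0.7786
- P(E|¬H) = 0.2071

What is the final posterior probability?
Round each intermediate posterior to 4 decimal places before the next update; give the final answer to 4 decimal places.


Sequential Bayesian updating:

Initial prior: P(H) = 0.3429

Update 1:
  P(E) = 0.7786 × 0.3429 + 0.2071 × 0.6571 = 0.26698194 + 0.13608541 = 0.40306735
  P(H|E) = 0.26698194 / 0.40306735 = 0.6624

Update 2:
  P(E) = 0.7786 × 0.6624 + 0.2071 × 0.3376 = 0.51574464 + 0.06991696 = 0.58566160
  P(H|E) = 0.51574464 / 0.58566160 = 0.8806

Final posterior: 0.8806


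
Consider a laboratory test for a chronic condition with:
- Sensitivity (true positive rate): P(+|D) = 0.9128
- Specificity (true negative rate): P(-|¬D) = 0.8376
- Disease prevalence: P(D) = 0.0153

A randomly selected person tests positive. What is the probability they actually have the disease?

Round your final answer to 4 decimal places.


Let D = has disease, + = positive test

Given:
- P(D) = 0.0153 (prevalence)
- P(+|D) = 0.9128 (sensitivity)
- P(-|¬D) = 0.8376 (specificity)
- P(+|¬D) = 0.1624 (false positive rate = 1 - specificity)

Step 1: Find P(+)
P(+) = P(+|D)P(D) + P(+|¬D)P(¬D)
     = 0.9128 × 0.0153 + 0.1624 × 0.9847
     = 0.01396584 + 0.15991528
     = 0.17388112

Step 2: Apply Bayes' theorem for P(D|+)
P(D|+) = P(+|D)P(D) / P(+)
       = 0.01396584 / 0.17388112
       = 0.0803


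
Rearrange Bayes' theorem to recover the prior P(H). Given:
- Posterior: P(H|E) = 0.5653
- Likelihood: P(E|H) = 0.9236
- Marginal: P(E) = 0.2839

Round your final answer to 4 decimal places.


From Bayes' theorem: P(H|E) = P(E|H) × P(H) / P(E)

Rearranging for P(H):
P(H) = P(H|E) × P(E) / P(E|H)
     = 0.5653 × 0.2839 / 0.9236
     = 0.16048867 / 0.9236
     = 0.1738


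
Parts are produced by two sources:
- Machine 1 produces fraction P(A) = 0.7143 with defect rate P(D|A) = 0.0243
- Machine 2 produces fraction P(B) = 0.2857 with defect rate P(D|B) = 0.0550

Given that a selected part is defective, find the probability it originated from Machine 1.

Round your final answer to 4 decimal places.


Let A = from Machine 1, D = defective

Given:
- P(A) = 0.7143, P(B) = 0.2857
- P(D|A) = 0.0243, P(D|B) = 0.0550

Step 1: Find P(D)
P(D) = P(D|A)P(A) + P(D|B)P(B)
     = 0.0243 × 0.7143 + 0.0550 × 0.2857
     = 0.01735749 + 0.01571350
     = 0.03307099

Step 2: Apply Bayes' theorem
P(A|D) = P(D|A)P(A) / P(D)
       = 0.01735749 / 0.03307099
       = 0.5249


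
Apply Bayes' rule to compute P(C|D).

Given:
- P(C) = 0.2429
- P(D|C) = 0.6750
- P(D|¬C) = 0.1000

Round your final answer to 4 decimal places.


Bayes' theorem: P(C|D) = P(D|C) × P(C) / P(D)

Step 1: Calculate P(D) using law of total probability
P(D) = P(D|C)P(C) + P(D|¬C)P(¬C)
     = 0.6750 × 0.2429 + 0.1000 × 0.7571
     = 0.16395750 + 0.07571000
     = 0.23966750

Step 2: Apply Bayes' theorem
P(C|D) = P(D|C) × P(C) / P(D)
       = 0.16395750 / 0.23966750
       = 0.6841


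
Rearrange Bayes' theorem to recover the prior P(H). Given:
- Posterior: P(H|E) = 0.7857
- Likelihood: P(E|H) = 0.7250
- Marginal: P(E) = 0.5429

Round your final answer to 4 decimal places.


From Bayes' theorem: P(H|E) = P(E|H) × P(H) / P(E)

Rearranging for P(H):
P(H) = P(H|E) × P(E) / P(E|H)
     = 0.7857 × 0.5429 / 0.7250
     = 0.42655653 / 0.7250
     = 0.5884


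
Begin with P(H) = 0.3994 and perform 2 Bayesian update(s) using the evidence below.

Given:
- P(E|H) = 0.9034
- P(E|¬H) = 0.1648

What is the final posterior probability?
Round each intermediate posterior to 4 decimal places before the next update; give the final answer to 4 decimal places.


Sequential Bayesian updating:

Initial prior: P(H) = 0.3994

Update 1:
  P(E) = 0.9034 × 0.3994 + 0.1648 × 0.6006 = 0.36081796 + 0.09897888 = 0.45979684
  P(H|E) = 0.36081796 / 0.45979684 = 0.7847

Update 2:
  P(E) = 0.9034 × 0.7847 + 0.1648 × 0.2153 = 0.70889798 + 0.03548144 = 0.74437942
  P(H|E) = 0.70889798 / 0.74437942 = 0.9523

Final posterior: 0.9523


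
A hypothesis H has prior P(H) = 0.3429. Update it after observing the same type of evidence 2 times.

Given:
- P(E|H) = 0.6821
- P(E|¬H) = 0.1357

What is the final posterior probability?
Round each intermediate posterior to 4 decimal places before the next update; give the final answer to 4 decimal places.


Sequential Bayesian updating:

Initial prior: P(H) = 0.3429

Update 1:
  P(E) = 0.6821 × 0.3429 + 0.1357 × 0.6571 = 0.23389209 + 0.08916847 = 0.32306056
  P(H|E) = 0.23389209 / 0.32306056 = 0.7240

Update 2:
  P(E) = 0.6821 × 0.7240 + 0.1357 × 0.2760 = 0.49384040 + 0.03745320 = 0.53129360
  P(H|E) = 0.49384040 / 0.53129360 = 0.9295

Final posterior: 0.9295


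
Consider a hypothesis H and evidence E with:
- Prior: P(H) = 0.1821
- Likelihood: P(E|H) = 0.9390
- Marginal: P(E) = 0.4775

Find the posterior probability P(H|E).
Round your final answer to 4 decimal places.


Using Bayes' theorem:

P(H|E) = P(E|H) × P(H) / P(E)
       = 0.9390 × 0.1821 / 0.4775
       = 0.17099190 / 0.4775
       = 0.3581

The evidence strengthens our belief in H.
Prior: 0.1821 → Posterior: 0.3581


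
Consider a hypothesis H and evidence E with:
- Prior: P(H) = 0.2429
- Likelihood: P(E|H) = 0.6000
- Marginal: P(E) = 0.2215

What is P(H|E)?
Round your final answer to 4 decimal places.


Using Bayes' theorem:

P(H|E) = P(E|H) × P(H) / P(E)
       = 0.6000 × 0.2429 / 0.2215
       = 0.14574000 / 0.2215
       = 0.6580

The evidence strengthens our belief in H.
Prior: 0.2429 → Posterior: 0.6580


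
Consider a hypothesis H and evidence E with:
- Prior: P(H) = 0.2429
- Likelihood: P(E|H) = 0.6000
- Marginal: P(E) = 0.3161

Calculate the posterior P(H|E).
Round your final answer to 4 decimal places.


Using Bayes' theorem:

P(H|E) = P(E|H) × P(H) / P(E)
       = 0.6000 × 0.2429 / 0.3161
       = 0.14574000 / 0.3161
       = 0.4611

The evidence strengthens our belief in H.
Prior: 0.2429 → Posterior: 0.4611


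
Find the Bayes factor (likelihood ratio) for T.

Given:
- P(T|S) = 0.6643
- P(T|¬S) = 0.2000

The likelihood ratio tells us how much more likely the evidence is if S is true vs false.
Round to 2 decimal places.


Likelihood Ratio (LR) = P(T|S) / P(T|¬S)

LR = 0.6643 / 0.2000
   = 3.32

The evidence is 3.32 times more likely if S is true than if S is false.
LR > 1, so observing T raises the odds in favor of S.


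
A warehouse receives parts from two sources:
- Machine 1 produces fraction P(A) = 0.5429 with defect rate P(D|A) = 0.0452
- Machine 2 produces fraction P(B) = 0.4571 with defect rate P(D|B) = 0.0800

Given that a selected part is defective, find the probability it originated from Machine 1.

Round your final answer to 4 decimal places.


Let A = from Machine 1, D = defective

Given:
- P(A) = 0.5429, P(B) = 0.4571
- P(D|A) = 0.0452, P(D|B) = 0.0800

Step 1: Find P(D)
P(D) = P(D|A)P(A) + P(D|B)P(B)
     = 0.0452 × 0.5429 + 0.0800 × 0.4571
     = 0.02453908 + 0.03656800
     = 0.06110708

Step 2: Apply Bayes' theorem
P(A|D) = P(D|A)P(A) / P(D)
       = 0.02453908 / 0.06110708
       = 0.4016


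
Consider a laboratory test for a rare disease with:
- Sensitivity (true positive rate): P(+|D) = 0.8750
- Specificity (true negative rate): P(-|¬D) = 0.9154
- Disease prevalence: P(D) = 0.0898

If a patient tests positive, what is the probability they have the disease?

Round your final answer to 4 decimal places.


Let D = has disease, + = positive test

Given:
- P(D) = 0.0898 (prevalence)
- P(+|D) = 0.8750 (sensitivity)
- P(-|¬D) = 0.9154 (specificity)
- P(+|¬D) = 0.0846 (false positive rate = 1 - specificity)

Step 1: Find P(+)
P(+) = P(+|D)P(D) + P(+|¬D)P(¬D)
     = 0.8750 × 0.0898 + 0.0846 × 0.9102
     = 0.07857500 + 0.07700292
     = 0.15557792

Step 2: Apply Bayes' theorem for P(D|+)
P(D|+) = P(+|D)P(D) / P(+)
       = 0.07857500 / 0.15557792
       = 0.5051


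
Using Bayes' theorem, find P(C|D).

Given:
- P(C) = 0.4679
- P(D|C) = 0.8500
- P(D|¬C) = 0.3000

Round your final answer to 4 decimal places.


Bayes' theorem: P(C|D) = P(D|C) × P(C) / P(D)

Step 1: Calculate P(D) using law of total probability
P(D) = P(D|C)P(C) + P(D|¬C)P(¬C)
     = 0.8500 × 0.4679 + 0.3000 × 0.5321
     = 0.39771500 + 0.15963000
     = 0.55734500

Step 2: Apply Bayes' theorem
P(C|D) = P(D|C) × P(C) / P(D)
       = 0.39771500 / 0.55734500
       = 0.7136


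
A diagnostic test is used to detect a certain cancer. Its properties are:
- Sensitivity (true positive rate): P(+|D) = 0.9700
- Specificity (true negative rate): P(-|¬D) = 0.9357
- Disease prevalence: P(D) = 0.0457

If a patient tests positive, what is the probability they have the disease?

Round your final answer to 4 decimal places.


Let D = has disease, + = positive test

Given:
- P(D) = 0.0457 (prevalence)
- P(+|D) = 0.9700 (sensitivity)
- P(-|¬D) = 0.9357 (specificity)
- P(+|¬D) = 0.0643 (false positive rate = 1 - specificity)

Step 1: Find P(+)
P(+) = P(+|D)P(D) + P(+|¬D)P(¬D)
     = 0.9700 × 0.0457 + 0.0643 × 0.9543
     = 0.04432900 + 0.06136149
     = 0.10569049

Step 2: Apply Bayes' theorem for P(D|+)
P(D|+) = P(+|D)P(D) / P(+)
       = 0.04432900 / 0.10569049
       = 0.4194


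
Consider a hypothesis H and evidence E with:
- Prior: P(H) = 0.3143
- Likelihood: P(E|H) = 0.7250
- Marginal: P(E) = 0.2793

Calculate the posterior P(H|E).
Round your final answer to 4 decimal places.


Using Bayes' theorem:

P(H|E) = P(E|H) × P(H) / P(E)
       = 0.7250 × 0.3143 / 0.2793
       = 0.22786750 / 0.2793
       = 0.8159

The evidence strengthens our belief in H.
Prior: 0.3143 → Posterior: 0.8159


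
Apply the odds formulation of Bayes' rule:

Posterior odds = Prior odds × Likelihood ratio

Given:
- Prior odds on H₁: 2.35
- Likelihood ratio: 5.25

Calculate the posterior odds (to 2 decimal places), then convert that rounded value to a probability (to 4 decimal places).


Step 1: Calculate posterior odds
Posterior odds = Prior odds × LR
               = 2.35 × 5.25
               = 12.34

Step 2: Convert to probability
P(H₁|E) = Posterior odds / (1 + Posterior odds)
       = 12.34 / (1 + 12.34)
       = 12.34 / 13.34
       = 0.9250

The evidence increased P(H₁) from 0.7015 to 0.9250.


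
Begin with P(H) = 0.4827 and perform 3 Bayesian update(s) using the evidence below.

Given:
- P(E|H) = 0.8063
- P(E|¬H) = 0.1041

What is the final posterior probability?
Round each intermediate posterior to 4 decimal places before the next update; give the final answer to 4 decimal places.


Sequential Bayesian updating:

Initial prior: P(H) = 0.4827

Update 1:
  P(E) = 0.8063 × 0.4827 + 0.1041 × 0.5173 = 0.38920101 + 0.05385093 = 0.44305194
  P(H|E) = 0.38920101 / 0.44305194 = 0.8785

Update 2:
  P(E) = 0.8063 × 0.8785 + 0.1041 × 0.1215 = 0.70833455 + 0.01264815 = 0.72098270
  P(H|E) = 0.70833455 / 0.72098270 = 0.9825

Update 3:
  P(E) = 0.8063 × 0.9825 + 0.1041 × 0.0175 = 0.79218975 + 0.00182175 = 0.79401150
  P(H|E) = 0.79218975 / 0.79401150 = 0.9977

Final posterior: 0.9977


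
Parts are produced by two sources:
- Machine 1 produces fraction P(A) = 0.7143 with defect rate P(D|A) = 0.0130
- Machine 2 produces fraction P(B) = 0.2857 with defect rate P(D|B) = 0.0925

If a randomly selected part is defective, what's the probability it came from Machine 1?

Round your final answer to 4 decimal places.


Let A = from Machine 1, D = defective

Given:
- P(A) = 0.7143, P(B) = 0.2857
- P(D|A) = 0.0130, P(D|B) = 0.0925

Step 1: Find P(D)
P(D) = P(D|A)P(A) + P(D|B)P(B)
     = 0.0130 × 0.7143 + 0.0925 × 0.2857
     = 0.00928590 + 0.02642725
     = 0.03571315

Step 2: Apply Bayes' theorem
P(A|D) = P(D|A)P(A) / P(D)
       = 0.00928590 / 0.03571315
       = 0.2600


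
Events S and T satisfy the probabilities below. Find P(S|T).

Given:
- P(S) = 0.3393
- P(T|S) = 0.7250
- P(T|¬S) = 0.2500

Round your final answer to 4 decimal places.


Bayes' theorem: P(S|T) = P(T|S) × P(S) / P(T)

Step 1: Calculate P(T) using law of total probability
P(T) = P(T|S)P(S) + P(T|¬S)P(¬S)
     = 0.7250 × 0.3393 + 0.2500 × 0.6607
     = 0.24599250 + 0.16517500
     = 0.41116750

Step 2: Apply Bayes' theorem
P(S|T) = P(T|S) × P(S) / P(T)
       = 0.24599250 / 0.41116750
       = 0.5983


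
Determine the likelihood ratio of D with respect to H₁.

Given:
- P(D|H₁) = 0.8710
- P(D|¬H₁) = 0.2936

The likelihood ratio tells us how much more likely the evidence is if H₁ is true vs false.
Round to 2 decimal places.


Likelihood Ratio (LR) = P(D|H₁) / P(D|¬H₁)

LR = 0.8710 / 0.2936
   = 2.97

The evidence is 2.97 times more likely if H₁ is true than if H₁ is false.
LR > 1, so observing D raises the odds in favor of H₁.


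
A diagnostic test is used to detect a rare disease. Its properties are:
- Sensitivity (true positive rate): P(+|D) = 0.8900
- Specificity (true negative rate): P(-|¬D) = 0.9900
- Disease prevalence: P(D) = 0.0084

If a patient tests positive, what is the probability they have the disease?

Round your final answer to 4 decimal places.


Let D = has disease, + = positive test

Given:
- P(D) = 0.0084 (prevalence)
- P(+|D) = 0.8900 (sensitivity)
- P(-|¬D) = 0.9900 (specificity)
- P(+|¬D) = 0.0100 (false positive rate = 1 - specificity)

Step 1: Find P(+)
P(+) = P(+|D)P(D) + P(+|¬D)P(¬D)
     = 0.8900 × 0.0084 + 0.0100 × 0.9916
     = 0.00747600 + 0.00991600
     = 0.01739200

Step 2: Apply Bayes' theorem for P(D|+)
P(D|+) = P(+|D)P(D) / P(+)
       = 0.00747600 / 0.01739200
       = 0.4299


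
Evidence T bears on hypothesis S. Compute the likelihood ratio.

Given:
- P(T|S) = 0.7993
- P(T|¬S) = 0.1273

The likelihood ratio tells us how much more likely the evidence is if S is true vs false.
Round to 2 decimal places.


Likelihood Ratio (LR) = P(T|S) / P(T|¬S)

LR = 0.7993 / 0.1273
   = 6.28

The evidence is 6.28 times more likely if S is true than if S is false.
LR > 1, so observing T raises the odds in favor of S.


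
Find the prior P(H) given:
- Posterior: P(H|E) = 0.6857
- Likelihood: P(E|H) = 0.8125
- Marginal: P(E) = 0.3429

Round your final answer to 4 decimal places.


From Bayes' theorem: P(H|E) = P(E|H) × P(H) / P(E)

Rearranging for P(H):
P(H) = P(H|E) × P(E) / P(E|H)
     = 0.6857 × 0.3429 / 0.8125
     = 0.23512653 / 0.8125
     = 0.2894


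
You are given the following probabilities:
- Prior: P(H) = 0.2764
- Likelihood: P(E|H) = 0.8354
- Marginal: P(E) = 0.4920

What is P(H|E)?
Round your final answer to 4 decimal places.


Using Bayes' theorem:

P(H|E) = P(E|H) × P(H) / P(E)
       = 0.8354 × 0.2764 / 0.4920
       = 0.23090456 / 0.4920
       = 0.4693

The evidence strengthens our belief in H.
Prior: 0.2764 → Posterior: 0.4693


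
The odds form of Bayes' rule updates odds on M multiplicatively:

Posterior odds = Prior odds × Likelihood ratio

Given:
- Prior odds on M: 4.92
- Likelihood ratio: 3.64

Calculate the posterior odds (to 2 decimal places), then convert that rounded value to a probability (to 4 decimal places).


Step 1: Calculate posterior odds
Posterior odds = Prior odds × LR
               = 4.92 × 3.64
               = 17.91

Step 2: Convert to probability
P(M|E) = Posterior odds / (1 + Posterior odds)
       = 17.91 / (1 + 17.91)
       = 17.91 / 18.91
       = 0.9471

The evidence increased P(M) from 0.8311 to 0.9471.


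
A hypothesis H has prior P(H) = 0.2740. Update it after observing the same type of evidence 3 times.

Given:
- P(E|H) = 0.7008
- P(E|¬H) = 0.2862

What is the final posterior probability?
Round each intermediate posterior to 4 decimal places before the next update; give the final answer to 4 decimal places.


Sequential Bayesian updating:

Initial prior: P(H) = 0.2740

Update 1:
  P(E) = 0.7008 × 0.2740 + 0.2862 × 0.7260 = 0.19201920 + 0.20778120 = 0.39980040
  P(H|E) = 0.19201920 / 0.39980040 = 0.4803

Update 2:
  P(E) = 0.7008 × 0.4803 + 0.2862 × 0.5197 = 0.33659424 + 0.14873814 = 0.48533238
  P(H|E) = 0.33659424 / 0.48533238 = 0.6935

Update 3:
  P(E) = 0.7008 × 0.6935 + 0.2862 × 0.3065 = 0.48600480 + 0.08772030 = 0.57372510
  P(H|E) = 0.48600480 / 0.57372510 = 0.8471

Final posterior: 0.8471


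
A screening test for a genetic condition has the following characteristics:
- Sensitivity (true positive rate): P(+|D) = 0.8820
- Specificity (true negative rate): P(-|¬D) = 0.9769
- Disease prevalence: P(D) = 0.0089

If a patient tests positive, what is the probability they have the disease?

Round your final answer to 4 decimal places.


Let D = has disease, + = positive test

Given:
- P(D) = 0.0089 (prevalence)
- P(+|D) = 0.8820 (sensitivity)
- P(-|¬D) = 0.9769 (specificity)
- P(+|¬D) = 0.0231 (false positive rate = 1 - specificity)

Step 1: Find P(+)
P(+) = P(+|D)P(D) + P(+|¬D)P(¬D)
     = 0.8820 × 0.0089 + 0.0231 × 0.9911
     = 0.00784980 + 0.02289441
     = 0.03074421

Step 2: Apply Bayes' theorem for P(D|+)
P(D|+) = P(+|D)P(D) / P(+)
       = 0.00784980 / 0.03074421
       = 0.2553


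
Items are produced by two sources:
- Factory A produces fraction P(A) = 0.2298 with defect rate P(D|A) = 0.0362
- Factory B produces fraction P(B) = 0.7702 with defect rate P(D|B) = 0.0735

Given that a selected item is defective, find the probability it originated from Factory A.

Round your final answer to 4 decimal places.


Let A = from Factory A, D = defective

Given:
- P(A) = 0.2298, P(B) = 0.7702
- P(D|A) = 0.0362, P(D|B) = 0.0735

Step 1: Find P(D)
P(D) = P(D|A)P(A) + P(D|B)P(B)
     = 0.0362 × 0.2298 + 0.0735 × 0.7702
     = 0.00831876 + 0.05660970
     = 0.06492846

Step 2: Apply Bayes' theorem
P(A|D) = P(D|A)P(A) / P(D)
       = 0.00831876 / 0.06492846
       = 0.1281


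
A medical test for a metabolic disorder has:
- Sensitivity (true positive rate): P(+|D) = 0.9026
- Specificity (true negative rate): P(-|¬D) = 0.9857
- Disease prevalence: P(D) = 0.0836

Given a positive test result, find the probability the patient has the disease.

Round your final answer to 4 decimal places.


Let D = has disease, + = positive test

Given:
- P(D) = 0.0836 (prevalence)
- P(+|D) = 0.9026 (sensitivity)
- P(-|¬D) = 0.9857 (specificity)
- P(+|¬D) = 0.0143 (false positive rate = 1 - specificity)

Step 1: Find P(+)
P(+) = P(+|D)P(D) + P(+|¬D)P(¬D)
     = 0.9026 × 0.0836 + 0.0143 × 0.9164
     = 0.07545736 + 0.01310452
     = 0.08856188

Step 2: Apply Bayes' theorem for P(D|+)
P(D|+) = P(+|D)P(D) / P(+)
       = 0.07545736 / 0.08856188
       = 0.8520


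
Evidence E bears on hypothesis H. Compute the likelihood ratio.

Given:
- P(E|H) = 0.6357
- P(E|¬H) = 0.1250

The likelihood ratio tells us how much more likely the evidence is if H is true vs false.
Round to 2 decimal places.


Likelihood Ratio (LR) = P(E|H) / P(E|¬H)

LR = 0.6357 / 0.1250
   = 5.09

The evidence is 5.09 times more likely if H is true than if H is false.
Because LR exceeds 1, E is evidence for H.


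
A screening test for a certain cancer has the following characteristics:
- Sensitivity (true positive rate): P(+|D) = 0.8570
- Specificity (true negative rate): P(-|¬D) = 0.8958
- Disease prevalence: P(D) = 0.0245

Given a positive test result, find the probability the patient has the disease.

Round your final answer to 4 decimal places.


Let D = has disease, + = positive test

Given:
- P(D) = 0.0245 (prevalence)
- P(+|D) = 0.8570 (sensitivity)
- P(-|¬D) = 0.8958 (specificity)
- P(+|¬D) = 0.1042 (false positive rate = 1 - specificity)

Step 1: Find P(+)
P(+) = P(+|D)P(D) + P(+|¬D)P(¬D)
     = 0.8570 × 0.0245 + 0.1042 × 0.9755
     = 0.02099650 + 0.10164710
     = 0.12264360

Step 2: Apply Bayes' theorem for P(D|+)
P(D|+) = P(+|D)P(D) / P(+)
       = 0.02099650 / 0.12264360
       = 0.1712


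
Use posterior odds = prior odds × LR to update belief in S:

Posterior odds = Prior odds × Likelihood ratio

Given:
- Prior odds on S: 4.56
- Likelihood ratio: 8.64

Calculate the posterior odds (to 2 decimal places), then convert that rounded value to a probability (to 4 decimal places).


Step 1: Calculate posterior odds
Posterior odds = Prior odds × LR
               = 4.56 × 8.64
               = 39.40

Step 2: Convert to probability
P(S|E) = Posterior odds / (1 + Posterior odds)
       = 39.40 / (1 + 39.40)
       = 39.40 / 40.40
       = 0.9752

The evidence increased P(S) from 0.8201 to 0.9752.


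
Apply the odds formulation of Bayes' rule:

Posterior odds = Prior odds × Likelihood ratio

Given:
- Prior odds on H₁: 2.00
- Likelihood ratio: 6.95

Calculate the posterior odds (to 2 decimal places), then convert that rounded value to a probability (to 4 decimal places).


Step 1: Calculate posterior odds
Posterior odds = Prior odds × LR
               = 2.00 × 6.95
               = 13.90

Step 2: Convert to probability
P(H₁|E) = Posterior odds / (1 + Posterior odds)
       = 13.90 / (1 + 13.90)
       = 13.90 / 14.90
       = 0.9329

The evidence increased P(H₁) from 0.6667 to 0.9329.


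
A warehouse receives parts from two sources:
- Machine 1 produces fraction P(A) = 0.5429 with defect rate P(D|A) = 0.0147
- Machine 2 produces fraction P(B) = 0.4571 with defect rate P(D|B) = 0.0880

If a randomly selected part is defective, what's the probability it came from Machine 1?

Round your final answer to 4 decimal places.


Let A = from Machine 1, D = defective

Given:
- P(A) = 0.5429, P(B) = 0.4571
- P(D|A) = 0.0147, P(D|B) = 0.0880

Step 1: Find P(D)
P(D) = P(D|A)P(A) + P(D|B)P(B)
     = 0.0147 × 0.5429 + 0.0880 × 0.4571
     = 0.00798063 + 0.04022480
     = 0.04820543

Step 2: Apply Bayes' theorem
P(A|D) = P(D|A)P(A) / P(D)
       = 0.00798063 / 0.04820543
       = 0.1656


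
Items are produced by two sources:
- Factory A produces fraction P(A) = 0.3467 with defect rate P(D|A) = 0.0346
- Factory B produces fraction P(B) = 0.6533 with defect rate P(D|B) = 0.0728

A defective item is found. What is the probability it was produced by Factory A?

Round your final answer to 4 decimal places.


Let A = from Factory A, D = defective

Given:
- P(A) = 0.3467, P(B) = 0.6533
- P(D|A) = 0.0346, P(D|B) = 0.0728

Step 1: Find P(D)
P(D) = P(D|A)P(A) + P(D|B)P(B)
     = 0.0346 × 0.3467 + 0.0728 × 0.6533
     = 0.01199582 + 0.04756024
     = 0.05955606

Step 2: Apply Bayes' theorem
P(A|D) = P(D|A)P(A) / P(D)
       = 0.01199582 / 0.05955606
       = 0.2014


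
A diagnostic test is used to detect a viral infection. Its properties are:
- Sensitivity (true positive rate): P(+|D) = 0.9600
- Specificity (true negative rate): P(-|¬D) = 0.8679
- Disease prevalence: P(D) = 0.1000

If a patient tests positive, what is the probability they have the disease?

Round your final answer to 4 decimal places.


Let D = has disease, + = positive test

Given:
- P(D) = 0.1000 (prevalence)
- P(+|D) = 0.9600 (sensitivity)
- P(-|¬D) = 0.8679 (specificity)
- P(+|¬D) = 0.1321 (false positive rate = 1 - specificity)

Step 1: Find P(+)
P(+) = P(+|D)P(D) + P(+|¬D)P(¬D)
     = 0.9600 × 0.1000 + 0.1321 × 0.9000
     = 0.09600000 + 0.11889000
     = 0.21489000

Step 2: Apply Bayes' theorem for P(D|+)
P(D|+) = P(+|D)P(D) / P(+)
       = 0.09600000 / 0.21489000
       = 0.4467


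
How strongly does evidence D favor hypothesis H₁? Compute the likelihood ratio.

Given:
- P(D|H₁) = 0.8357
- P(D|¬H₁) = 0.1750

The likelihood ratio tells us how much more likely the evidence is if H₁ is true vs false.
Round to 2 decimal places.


Likelihood Ratio (LR) = P(D|H₁) / P(D|¬H₁)

LR = 0.8357 / 0.1750
   = 4.78

The evidence is 4.78 times more likely if H₁ is true than if H₁ is false.
Since LR > 1, the evidence supports H₁ over ¬H₁.


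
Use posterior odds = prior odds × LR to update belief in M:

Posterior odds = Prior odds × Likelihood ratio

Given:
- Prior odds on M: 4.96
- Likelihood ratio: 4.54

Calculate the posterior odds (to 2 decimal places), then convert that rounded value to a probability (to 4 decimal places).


Step 1: Calculate posterior odds
Posterior odds = Prior odds × LR
               = 4.96 × 4.54
               = 22.52

Step 2: Convert to probability
P(M|E) = Posterior odds / (1 + Posterior odds)
       = 22.52 / (1 + 22.52)
       = 22.52 / 23.52
       = 0.9575

The evidence increased P(M) from 0.8322 to 0.9575.


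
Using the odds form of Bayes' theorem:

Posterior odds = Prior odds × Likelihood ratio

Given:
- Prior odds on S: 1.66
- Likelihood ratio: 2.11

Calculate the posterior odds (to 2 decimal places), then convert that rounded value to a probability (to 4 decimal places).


Step 1: Calculate posterior odds
Posterior odds = Prior odds × LR
               = 1.66 × 2.11
               = 3.50

Step 2: Convert to probability
P(S|E) = Posterior odds / (1 + Posterior odds)
       = 3.50 / (1 + 3.50)
       = 3.50 / 4.50
       = 0.7778

The evidence increased P(S) from 0.6241 to 0.7778.


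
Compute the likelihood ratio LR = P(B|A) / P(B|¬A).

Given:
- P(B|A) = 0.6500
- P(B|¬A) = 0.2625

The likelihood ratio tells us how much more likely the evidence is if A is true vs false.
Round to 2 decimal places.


Likelihood Ratio (LR) = P(B|A) / P(B|¬A)

LR = 0.6500 / 0.2625
   = 2.48

The evidence is 2.48 times more likely if A is true than if A is false.
LR > 1, so observing B raises the odds in favor of A.


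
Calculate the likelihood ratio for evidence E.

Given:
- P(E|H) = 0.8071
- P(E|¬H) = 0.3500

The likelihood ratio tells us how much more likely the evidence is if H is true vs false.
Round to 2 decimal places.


Likelihood Ratio (LR) = P(E|H) / P(E|¬H)

LR = 0.8071 / 0.3500
   = 2.31

The evidence is 2.31 times more likely if H is true than if H is false.
Because LR exceeds 1, E is evidence for H.


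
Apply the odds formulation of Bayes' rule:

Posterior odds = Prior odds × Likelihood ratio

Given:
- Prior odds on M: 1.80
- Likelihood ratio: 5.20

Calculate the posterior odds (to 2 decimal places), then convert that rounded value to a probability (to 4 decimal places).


Step 1: Calculate posterior odds
Posterior odds = Prior odds × LR
               = 1.80 × 5.20
               = 9.36

Step 2: Convert to probability
P(M|E) = Posterior odds / (1 + Posterior odds)
       = 9.36 / (1 + 9.36)
       = 9.36 / 10.36
       = 0.9035

The evidence increased P(M) from 0.6429 to 0.9035.


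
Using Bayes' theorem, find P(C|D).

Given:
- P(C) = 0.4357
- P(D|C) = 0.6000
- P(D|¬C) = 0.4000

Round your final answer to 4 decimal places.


Bayes' theorem: P(C|D) = P(D|C) × P(C) / P(D)

Step 1: Calculate P(D) using law of total probability
P(D) = P(D|C)P(C) + P(D|¬C)P(¬C)
     = 0.6000 × 0.4357 + 0.4000 × 0.5643
     = 0.26142000 + 0.22572000
     = 0.48714000

Step 2: Apply Bayes' theorem
P(C|D) = P(D|C) × P(C) / P(D)
       = 0.26142000 / 0.48714000
       = 0.5366


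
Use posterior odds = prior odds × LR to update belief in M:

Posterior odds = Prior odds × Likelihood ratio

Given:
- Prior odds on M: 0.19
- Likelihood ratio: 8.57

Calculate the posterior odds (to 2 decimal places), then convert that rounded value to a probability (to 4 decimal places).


Step 1: Calculate posterior odds
Posterior odds = Prior odds × LR
               = 0.19 × 8.57
               = 1.63

Step 2: Convert to probability
P(M|E) = Posterior odds / (1 + Posterior odds)
       = 1.63 / (1 + 1.63)
       = 1.63 / 2.63
       = 0.6198

The evidence increased P(M) from 0.1597 to 0.6198.


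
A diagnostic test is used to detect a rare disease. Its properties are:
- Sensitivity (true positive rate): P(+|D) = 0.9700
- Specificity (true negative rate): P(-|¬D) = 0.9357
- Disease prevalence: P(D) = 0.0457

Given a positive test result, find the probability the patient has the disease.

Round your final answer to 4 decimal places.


Let D = has disease, + = positive test

Given:
- P(D) = 0.0457 (prevalence)
- P(+|D) = 0.9700 (sensitivity)
- P(-|¬D) = 0.9357 (specificity)
- P(+|¬D) = 0.0643 (false positive rate = 1 - specificity)

Step 1: Find P(+)
P(+) = P(+|D)P(D) + P(+|¬D)P(¬D)
     = 0.9700 × 0.0457 + 0.0643 × 0.9543
     = 0.04432900 + 0.06136149
     = 0.10569049

Step 2: Apply Bayes' theorem for P(D|+)
P(D|+) = P(+|D)P(D) / P(+)
       = 0.04432900 / 0.10569049
       = 0.4194


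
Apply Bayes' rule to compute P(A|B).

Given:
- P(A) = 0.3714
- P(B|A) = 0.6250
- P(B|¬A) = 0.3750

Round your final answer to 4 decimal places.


Bayes' theorem: P(A|B) = P(B|A) × P(A) / P(B)

Step 1: Calculate P(B) using law of total probability
P(B) = P(B|A)P(A) + P(B|¬A)P(¬A)
     = 0.6250 × 0.3714 + 0.3750 × 0.6286
     = 0.23212500 + 0.23572500
     = 0.46785000

Step 2: Apply Bayes' theorem
P(A|B) = P(B|A) × P(A) / P(B)
       = 0.23212500 / 0.46785000
       = 0.4962


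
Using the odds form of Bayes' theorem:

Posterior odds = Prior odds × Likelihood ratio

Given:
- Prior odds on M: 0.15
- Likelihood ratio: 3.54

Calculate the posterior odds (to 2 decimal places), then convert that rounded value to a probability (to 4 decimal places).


Step 1: Calculate posterior odds
Posterior odds = Prior odds × LR
               = 0.15 × 3.54
               = 0.53

Step 2: Convert to probability
P(M|E) = Posterior odds / (1 + Posterior odds)
       = 0.53 / (1 + 0.53)
       = 0.53 / 1.53
       = 0.3464

The evidence increased P(M) from 0.1304 to 0.3464.


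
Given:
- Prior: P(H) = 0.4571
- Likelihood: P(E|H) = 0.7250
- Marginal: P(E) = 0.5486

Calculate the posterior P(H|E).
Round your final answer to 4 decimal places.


Using Bayes' theorem:

P(H|E) = P(E|H) × P(H) / P(E)
       = 0.7250 × 0.4571 / 0.5486
       = 0.33139750 / 0.5486
       = 0.6041

The evidence strengthens our belief in H.
Prior: 0.4571 → Posterior: 0.6041


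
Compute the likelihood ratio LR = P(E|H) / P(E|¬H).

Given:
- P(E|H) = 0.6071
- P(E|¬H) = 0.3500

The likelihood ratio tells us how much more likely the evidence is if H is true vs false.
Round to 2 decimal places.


Likelihood Ratio (LR) = P(E|H) / P(E|¬H)

LR = 0.6071 / 0.3500
   = 1.73

The evidence is 1.73 times more likely if H is true than if H is false.
LR > 1, so observing E raises the odds in favor of H.


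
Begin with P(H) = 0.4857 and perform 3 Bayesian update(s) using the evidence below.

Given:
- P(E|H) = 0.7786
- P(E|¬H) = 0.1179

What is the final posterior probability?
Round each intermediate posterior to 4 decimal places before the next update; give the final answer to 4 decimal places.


Sequential Bayesian updating:

Initial prior: P(H) = 0.4857

Update 1:
  P(E) = 0.7786 × 0.4857 + 0.1179 × 0.5143 = 0.37816602 + 0.06063597 = 0.43880199
  P(H|E) = 0.37816602 / 0.43880199 = 0.8618

Update 2:
  P(E) = 0.7786 × 0.8618 + 0.1179 × 0.1382 = 0.67099748 + 0.01629378 = 0.68729126
  P(H|E) = 0.67099748 / 0.68729126 = 0.9763

Update 3:
  P(E) = 0.7786 × 0.9763 + 0.1179 × 0.0237 = 0.76014718 + 0.00279423 = 0.76294141
  P(H|E) = 0.76014718 / 0.76294141 = 0.9963

Final posterior: 0.9963


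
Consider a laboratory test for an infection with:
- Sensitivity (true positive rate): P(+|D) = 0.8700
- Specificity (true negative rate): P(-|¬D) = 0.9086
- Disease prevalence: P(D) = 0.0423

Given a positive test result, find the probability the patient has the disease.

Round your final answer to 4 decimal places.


Let D = has disease, + = positive test

Given:
- P(D) = 0.0423 (prevalence)
- P(+|D) = 0.8700 (sensitivity)
- P(-|¬D) = 0.9086 (specificity)
- P(+|¬D) = 0.0914 (false positive rate = 1 - specificity)

Step 1: Find P(+)
P(+) = P(+|D)P(D) + P(+|¬D)P(¬D)
     = 0.8700 × 0.0423 + 0.0914 × 0.9577
     = 0.03680100 + 0.08753378
     = 0.12433478

Step 2: Apply Bayes' theorem for P(D|+)
P(D|+) = P(+|D)P(D) / P(+)
       = 0.03680100 / 0.12433478
       = 0.2960


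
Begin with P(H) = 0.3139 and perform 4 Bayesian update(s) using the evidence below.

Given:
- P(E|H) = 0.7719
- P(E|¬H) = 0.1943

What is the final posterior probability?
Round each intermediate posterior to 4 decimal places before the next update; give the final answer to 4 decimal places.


Sequential Bayesian updating:

Initial prior: P(H) = 0.3139

Update 1:
  P(E) = 0.7719 × 0.3139 + 0.1943 × 0.6861 = 0.24229941 + 0.13330923 = 0.37560864
  P(H|E) = 0.24229941 / 0.37560864 = 0.6451

Update 2:
  P(E) = 0.7719 × 0.6451 + 0.1943 × 0.3549 = 0.49795269 + 0.06895707 = 0.56690976
  P(H|E) = 0.49795269 / 0.56690976 = 0.8784

Update 3:
  P(E) = 0.7719 × 0.8784 + 0.1943 × 0.1216 = 0.67803696 + 0.02362688 = 0.70166384
  P(H|E) = 0.67803696 / 0.70166384 = 0.9663

Update 4:
  P(E) = 0.7719 × 0.9663 + 0.1943 × 0.0337 = 0.74588697 + 0.00654791 = 0.75243488
  P(H|E) = 0.74588697 / 0.75243488 = 0.9913

Final posterior: 0.9913


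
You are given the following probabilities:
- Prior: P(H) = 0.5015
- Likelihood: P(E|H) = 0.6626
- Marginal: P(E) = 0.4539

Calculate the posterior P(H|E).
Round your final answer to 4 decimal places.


Using Bayes' theorem:

P(H|E) = P(E|H) × P(H) / P(E)
       = 0.6626 × 0.5015 / 0.4539
       = 0.33229390 / 0.4539
       = 0.7321

The evidence strengthens our belief in H.
Prior: 0.5015 → Posterior: 0.7321


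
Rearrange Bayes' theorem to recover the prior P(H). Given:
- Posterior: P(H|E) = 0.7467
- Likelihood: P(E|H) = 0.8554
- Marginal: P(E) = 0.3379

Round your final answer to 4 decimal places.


From Bayes' theorem: P(H|E) = P(E|H) × P(H) / P(E)

Rearranging for P(H):
P(H) = P(H|E) × P(E) / P(E|H)
     = 0.7467 × 0.3379 / 0.8554
     = 0.25230993 / 0.8554
     = 0.2950


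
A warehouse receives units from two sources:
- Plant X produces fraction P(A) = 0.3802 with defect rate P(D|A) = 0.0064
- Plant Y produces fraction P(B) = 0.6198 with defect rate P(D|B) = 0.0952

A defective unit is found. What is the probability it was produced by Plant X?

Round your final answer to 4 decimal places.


Let A = from Plant X, D = defective

Given:
- P(A) = 0.3802, P(B) = 0.6198
- P(D|A) = 0.0064, P(D|B) = 0.0952

Step 1: Find P(D)
P(D) = P(D|A)P(A) + P(D|B)P(B)
     = 0.0064 × 0.3802 + 0.0952 × 0.6198
     = 0.00243328 + 0.05900496
     = 0.06143824

Step 2: Apply Bayes' theorem
P(A|D) = P(D|A)P(A) / P(D)
       = 0.00243328 / 0.06143824
       = 0.0396


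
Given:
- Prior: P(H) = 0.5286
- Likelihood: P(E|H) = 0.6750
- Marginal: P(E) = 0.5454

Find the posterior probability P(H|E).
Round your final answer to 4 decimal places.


Using Bayes' theorem:

P(H|E) = P(E|H) × P(H) / P(E)
       = 0.6750 × 0.5286 / 0.5454
       = 0.35680500 / 0.5454
       = 0.6542

The evidence strengthens our belief in H.
Prior: 0.5286 → Posterior: 0.6542


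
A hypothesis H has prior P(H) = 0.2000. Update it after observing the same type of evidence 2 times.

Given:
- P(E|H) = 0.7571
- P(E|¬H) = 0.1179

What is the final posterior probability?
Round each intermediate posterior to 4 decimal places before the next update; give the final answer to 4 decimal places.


Sequential Bayesian updating:

Initial prior: P(H) = 0.2000

Update 1:
  P(E) = 0.7571 × 0.2000 + 0.1179 × 0.8000 = 0.15142000 + 0.09432000 = 0.24574000
  P(H|E) = 0.15142000 / 0.24574000 = 0.6162

Update 2:
  P(E) = 0.7571 × 0.6162 + 0.1179 × 0.3838 = 0.46652502 + 0.04525002 = 0.51177504
  P(H|E) = 0.46652502 / 0.51177504 = 0.9116

Final posterior: 0.9116


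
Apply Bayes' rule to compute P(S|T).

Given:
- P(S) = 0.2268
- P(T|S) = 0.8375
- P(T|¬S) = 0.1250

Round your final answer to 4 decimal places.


Bayes' theorem: P(S|T) = P(T|S) × P(S) / P(T)

Step 1: Calculate P(T) using law of total probability
P(T) = P(T|S)P(S) + P(T|¬S)P(¬S)
     = 0.8375 × 0.2268 + 0.1250 × 0.7732
     = 0.18994500 + 0.09665000
     = 0.28659500

Step 2: Apply Bayes' theorem
P(S|T) = P(T|S) × P(S) / P(T)
       = 0.18994500 / 0.28659500
       = 0.6628


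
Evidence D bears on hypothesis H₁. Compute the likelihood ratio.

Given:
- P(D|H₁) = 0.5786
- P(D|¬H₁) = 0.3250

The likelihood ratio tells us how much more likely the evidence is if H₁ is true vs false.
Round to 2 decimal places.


Likelihood Ratio (LR) = P(D|H₁) / P(D|¬H₁)

LR = 0.5786 / 0.3250
   = 1.78

The evidence is 1.78 times more likely if H₁ is true than if H₁ is false.
LR > 1, so observing D raises the odds in favor of H₁.


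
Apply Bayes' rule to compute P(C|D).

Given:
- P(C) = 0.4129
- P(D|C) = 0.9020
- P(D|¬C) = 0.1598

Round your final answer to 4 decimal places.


Bayes' theorem: P(C|D) = P(D|C) × P(C) / P(D)

Step 1: Calculate P(D) using law of total probability
P(D) = P(D|C)P(C) + P(D|¬C)P(¬C)
     = 0.9020 × 0.4129 + 0.1598 × 0.5871
     = 0.37243580 + 0.09381858
     = 0.46625438

Step 2: Apply Bayes' theorem
P(C|D) = P(D|C) × P(C) / P(D)
       = 0.37243580 / 0.46625438
       = 0.7988


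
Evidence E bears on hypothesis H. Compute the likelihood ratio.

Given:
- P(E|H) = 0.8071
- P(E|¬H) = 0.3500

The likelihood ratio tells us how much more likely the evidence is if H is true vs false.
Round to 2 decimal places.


Likelihood Ratio (LR) = P(E|H) / P(E|¬H)

LR = 0.8071 / 0.3500
   = 2.31

The evidence is 2.31 times more likely if H is true than if H is false.
Since LR > 1, the evidence supports H over ¬H.


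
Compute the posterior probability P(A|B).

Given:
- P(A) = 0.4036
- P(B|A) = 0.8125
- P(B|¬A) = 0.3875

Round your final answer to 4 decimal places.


Bayes' theorem: P(A|B) = P(B|A) × P(A) / P(B)

Step 1: Calculate P(B) using law of total probability
P(B) = P(B|A)P(A) + P(B|¬A)P(¬A)
     = 0.8125 × 0.4036 + 0.3875 × 0.5964
     = 0.32792500 + 0.23110500
     = 0.55903000

Step 2: Apply Bayes' theorem
P(A|B) = P(B|A) × P(A) / P(B)
       = 0.32792500 / 0.55903000
       = 0.5866


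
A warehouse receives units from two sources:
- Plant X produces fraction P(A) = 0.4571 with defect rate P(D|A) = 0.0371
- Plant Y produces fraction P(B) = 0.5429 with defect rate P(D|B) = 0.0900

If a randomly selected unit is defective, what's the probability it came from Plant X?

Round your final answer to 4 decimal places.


Let A = from Plant X, D = defective

Given:
- P(A) = 0.4571, P(B) = 0.5429
- P(D|A) = 0.0371, P(D|B) = 0.0900

Step 1: Find P(D)
P(D) = P(D|A)P(A) + P(D|B)P(B)
     = 0.0371 × 0.4571 + 0.0900 × 0.5429
     = 0.01695841 + 0.04886100
     = 0.06581941

Step 2: Apply Bayes' theorem
P(A|D) = P(D|A)P(A) / P(D)
       = 0.01695841 / 0.06581941
       = 0.2577


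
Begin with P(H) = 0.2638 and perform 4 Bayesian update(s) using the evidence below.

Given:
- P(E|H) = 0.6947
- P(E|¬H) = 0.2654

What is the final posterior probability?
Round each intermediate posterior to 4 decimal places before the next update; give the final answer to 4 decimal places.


Sequential Bayesian updating:

Initial prior: P(H) = 0.2638

Update 1:
  P(E) = 0.6947 × 0.2638 + 0.2654 × 0.7362 = 0.18326186 + 0.19538748 = 0.37864934
  P(H|E) = 0.18326186 / 0.37864934 = 0.4840

Update 2:
  P(E) = 0.6947 × 0.4840 + 0.2654 × 0.5160 = 0.33623480 + 0.13694640 = 0.47318120
  P(H|E) = 0.33623480 / 0.47318120 = 0.7106

Update 3:
  P(E) = 0.6947 × 0.7106 + 0.2654 × 0.2894 = 0.49365382 + 0.07680676 = 0.57046058
  P(H|E) = 0.49365382 / 0.57046058 = 0.8654

Update 4:
  P(E) = 0.6947 × 0.8654 + 0.2654 × 0.1346 = 0.60119338 + 0.03572284 = 0.63691622
  P(H|E) = 0.60119338 / 0.63691622 = 0.9439

Final posterior: 0.9439
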